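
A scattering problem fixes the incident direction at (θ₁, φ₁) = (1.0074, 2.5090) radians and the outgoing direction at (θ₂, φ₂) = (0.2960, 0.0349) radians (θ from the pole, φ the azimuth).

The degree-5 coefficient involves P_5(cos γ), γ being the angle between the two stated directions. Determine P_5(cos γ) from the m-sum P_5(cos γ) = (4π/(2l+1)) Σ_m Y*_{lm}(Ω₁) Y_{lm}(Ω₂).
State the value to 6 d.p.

0.340797

Term-by-term m-sum for l=5 (normalisation 4π/11 = 1.142397):
  m=-5: Y*=+0.200434-0.004284i  Y=+0.000965-0.000170i  product +0.000193-0.000038i
  m=-4: Y*=-0.327968-0.229820i  Y=+0.010065-0.001414i  product -0.003626-0.001849i
  m=-3: Y*=+0.105217+0.310232i  Y=+0.061774-0.006491i  product +0.008514+0.018481i
  m=-2: Y*=-0.028096+0.089053i  Y=+0.240069-0.016784i  product -0.005250+0.021850i
  m=-1: Y*=+0.280563-0.205679i  Y=+0.538697-0.018808i  product +0.147270-0.116075i
  m=+0: Y*=+0.009972-0.000000i  Y=+0.412918+0.000000i  product +0.004117+0.000000i
  m=+1: Y*=-0.280563-0.205679i  Y=-0.538697-0.018808i  product +0.147270+0.116075i
  m=+2: Y*=-0.028096-0.089053i  Y=+0.240069+0.016784i  product -0.005250-0.021850i
  m=+3: Y*=-0.105217+0.310232i  Y=-0.061774-0.006491i  product +0.008514-0.018481i
  m=+4: Y*=-0.327968+0.229820i  Y=+0.010065+0.001414i  product -0.003626+0.001849i
  m=+5: Y*=-0.200434-0.004284i  Y=-0.000965-0.000170i  product +0.000193+0.000038i
Total Σ_m = +0.298317+0.000000i. Multiply by 1.142397: +0.340797+0.000000i. P_5(cos γ) = 0.340797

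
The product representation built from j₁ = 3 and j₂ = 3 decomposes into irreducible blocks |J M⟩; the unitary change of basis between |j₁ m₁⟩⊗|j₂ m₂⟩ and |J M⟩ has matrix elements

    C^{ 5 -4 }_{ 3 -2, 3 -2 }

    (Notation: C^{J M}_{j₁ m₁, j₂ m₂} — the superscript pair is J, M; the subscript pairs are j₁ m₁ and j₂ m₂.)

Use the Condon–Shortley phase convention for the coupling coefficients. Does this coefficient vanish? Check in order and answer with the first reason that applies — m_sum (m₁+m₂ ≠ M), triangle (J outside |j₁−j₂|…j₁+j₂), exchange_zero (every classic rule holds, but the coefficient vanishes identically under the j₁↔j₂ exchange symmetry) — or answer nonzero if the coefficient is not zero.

exchange_zero

m-sum: m₁+m₂ = -2+(-2) = -4, M = -4  ✓
triangle: |j₁−j₂| = 0 ≤ J = 5 ≤ j₁+j₂ = 6  ✓
exchange: j₁=j₂ and m₁=m₂, and (−1)^(j₁+j₂−J) = (−1)^1 = −1 forces ⟨j₁m₁;j₂m₂|JM⟩ = −⟨j₂m₂;j₁m₁|JM⟩ = −⟨j₁m₁;j₂m₂|JM⟩ ⇒ the coefficient vanishes identically
Racah sum check: Σ_k collapses to 0 ⇒ CG = 0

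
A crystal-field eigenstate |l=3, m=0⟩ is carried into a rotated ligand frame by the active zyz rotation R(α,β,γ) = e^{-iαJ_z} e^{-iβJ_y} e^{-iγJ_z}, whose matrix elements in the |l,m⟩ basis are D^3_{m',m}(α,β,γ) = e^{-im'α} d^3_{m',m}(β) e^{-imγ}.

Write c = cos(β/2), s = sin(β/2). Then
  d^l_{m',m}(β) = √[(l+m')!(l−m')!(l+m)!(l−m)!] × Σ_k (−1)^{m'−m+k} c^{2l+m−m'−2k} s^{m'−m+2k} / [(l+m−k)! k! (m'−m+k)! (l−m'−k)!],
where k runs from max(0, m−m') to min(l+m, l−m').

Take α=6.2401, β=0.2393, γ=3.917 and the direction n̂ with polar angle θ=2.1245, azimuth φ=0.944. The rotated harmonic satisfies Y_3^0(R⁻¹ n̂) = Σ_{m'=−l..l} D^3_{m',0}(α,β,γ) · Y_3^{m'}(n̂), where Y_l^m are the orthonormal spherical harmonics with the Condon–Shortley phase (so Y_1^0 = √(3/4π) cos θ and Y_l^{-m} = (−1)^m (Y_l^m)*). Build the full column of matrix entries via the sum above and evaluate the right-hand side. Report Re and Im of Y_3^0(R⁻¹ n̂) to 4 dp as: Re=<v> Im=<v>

Need the full column D^3_{m',0} for m'=−3..3 at α=6.2401, β=0.2393, γ=3.9170.
cos(β/2)=0.992850, sin(β/2)=0.119365
d^3_{-3,0}: single k=3 term ⇒ +0.007444;  D = +0.007382-0.000959i
d^3_{-2,0}: k∈[2..3] ⇒ +0.075831 -0.001096 = +0.074735;  D = +0.074458-0.006432i
d^3_{-1,0}: k∈[1..3] ⇒ +0.398920 -0.017298 +0.000083 = +0.381706;  D = +0.381351-0.016441i
d^3_{0,0}: k∈[0..3] ⇒ +0.957862 -0.124603 +0.001801 -0.000003 = +0.835057;  D = +0.835057+0.000000i
d^3_{1,0}: k∈[0..2] ⇒ -0.398920 +0.017298 -0.000083 = -0.381706;  D = -0.381351-0.016441i
d^3_{2,0}: k∈[0..1] ⇒ +0.075831 -0.001096 = +0.074735;  D = +0.074458+0.006432i
d^3_{3,0}: single k=0 term ⇒ -0.007444;  D = -0.007382-0.000959i
Y_3^{m'}(θ=2.1245,φ=0.944) and Σ D·Y over m':
  (+0.0074-0.0010i)·(-0.2445-0.0782i)  (+0.0745-0.0064i)·(+0.1213+0.3694i)  (+0.3814-0.0164i)·(+0.0617-0.0852i)  (+0.8351+0.0000i)·(+0.3174+0.0000i)  (-0.3814-0.0164i)·(-0.0617-0.0852i)  (+0.0745+0.0064i)·(+0.1213-0.3694i)  (-0.0074-0.0010i)·(+0.2445-0.0782i)
Y_3^0(R⁻¹ n̂) = +0.328338+0.000000i

Re=0.3283 Im=0.0000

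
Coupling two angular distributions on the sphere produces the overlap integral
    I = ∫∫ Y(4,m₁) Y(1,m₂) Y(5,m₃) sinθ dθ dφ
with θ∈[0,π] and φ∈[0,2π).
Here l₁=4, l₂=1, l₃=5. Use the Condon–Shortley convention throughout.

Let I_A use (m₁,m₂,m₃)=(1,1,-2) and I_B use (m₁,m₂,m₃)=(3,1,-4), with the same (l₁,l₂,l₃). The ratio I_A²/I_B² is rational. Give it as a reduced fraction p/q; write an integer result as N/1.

7/12

Shared (l₁,l₂,l₃)=(4,1,5): N and (l;000)² cancel in I_A²/I_B².
A: Δ = 0!·8!·2!/11! = 1/495; Racah Σ t=0..0: t=0:+1/1440 = 1/1440; ⇒ 3j(4 1 5; 1 1 -2)² = 7/165, sgn -1
B: Δ = 0!·8!·2!/11! = 1/495; Racah Σ t=0..0: t=0:+1/10080 = 1/10080; ⇒ 3j(4 1 5; 3 1 -4)² = 4/55, sgn -1
I_A²/I_B² = (7/165)/(4/55) = 7/12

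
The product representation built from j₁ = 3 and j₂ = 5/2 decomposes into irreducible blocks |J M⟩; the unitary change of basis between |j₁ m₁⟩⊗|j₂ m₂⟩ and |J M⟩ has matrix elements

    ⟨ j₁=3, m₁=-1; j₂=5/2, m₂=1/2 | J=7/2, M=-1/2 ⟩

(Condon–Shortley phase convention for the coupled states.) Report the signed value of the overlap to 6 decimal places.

triangle: 2!·4!·3!/10! = 288/3628800
(j±m)!: 2!·4!·3!·2!·3!·4! = 82944
prefactor² = (2J+1)·Δ·N² = 9216/175
  k=0: +1/(0!·2!·4!·3!·0!·0!) = 1/288
  k=1: −1/(1!·1!·3!·2!·1!·1!) = -1/12
  k=2: +1/(2!·0!·2!·1!·2!·2!) = 1/16
Σ = -5/288  ⇒  CG² = 9216/175·(-5/288)² = 1/63
CG = −√(1/63) = -0.125988

-0.125988  (= −√(1/63))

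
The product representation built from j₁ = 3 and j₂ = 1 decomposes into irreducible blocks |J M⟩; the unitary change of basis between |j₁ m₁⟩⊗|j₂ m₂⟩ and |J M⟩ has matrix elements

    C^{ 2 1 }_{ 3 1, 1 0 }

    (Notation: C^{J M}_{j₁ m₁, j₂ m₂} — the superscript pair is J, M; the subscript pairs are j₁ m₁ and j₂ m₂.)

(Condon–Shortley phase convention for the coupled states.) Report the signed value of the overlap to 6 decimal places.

-0.617213

j₁+j₂−J=2  J+j₁−j₂=4  J−j₁+j₂=0  j₁+j₂+J+1=7
(j₁±m₁, j₂±m₂, J±M) = (4,2,1,1,3,1)
P² = 96/7
sum k=1..1:
  [1] −1/6 = -1/6
S = -1/6
C² = P²·S² = 8/21 ; C = -0.617213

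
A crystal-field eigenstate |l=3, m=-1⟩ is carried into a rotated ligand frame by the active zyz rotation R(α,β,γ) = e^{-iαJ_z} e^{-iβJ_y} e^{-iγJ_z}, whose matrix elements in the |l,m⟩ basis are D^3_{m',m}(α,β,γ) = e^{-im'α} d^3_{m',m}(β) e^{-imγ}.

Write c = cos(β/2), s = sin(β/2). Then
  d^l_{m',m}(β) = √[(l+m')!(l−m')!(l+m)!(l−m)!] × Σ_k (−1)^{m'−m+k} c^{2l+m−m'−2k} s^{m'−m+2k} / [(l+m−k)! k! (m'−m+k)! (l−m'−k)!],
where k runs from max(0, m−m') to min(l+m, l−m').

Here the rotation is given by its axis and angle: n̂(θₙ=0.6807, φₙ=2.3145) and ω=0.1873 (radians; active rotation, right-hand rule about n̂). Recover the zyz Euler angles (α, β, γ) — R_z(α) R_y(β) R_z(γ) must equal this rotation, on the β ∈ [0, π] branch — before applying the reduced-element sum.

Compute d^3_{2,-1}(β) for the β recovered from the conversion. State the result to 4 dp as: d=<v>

Axis–angle → zyz. n̂ = (sinθₙcosφₙ, sinθₙsinφₙ, cosθₙ) = (-0.426073, +0.463171, +0.777132), ω = 0.1873.
R = I cosω + sinω [n̂]ₓ + (1−cosω) n̂n̂ᵀ gives
  R = [+0.985686, -0.148159, +0.080455; +0.141256, +0.986263, +0.085633; -0.092037, -0.073042, +0.993073]
β = atan2(√(R₁₃²+R₂₃²), R₃₃) = 0.117771; α = atan2(R₂₃, R₁₃) mod 2π = 0.816566; γ = atan2(R₃₂, −R₃₁) mod 2π = 5.612344
d^3_{2,-1}(β=0.1178) via the finite sum:
c=cos(0.117771/2)=0.998267, s=sin(0.117771/2)=0.058851; N=√[120·1·2·24]=75.894664
k: max(0,(-1)−(2))=0 … min(3+(-1),3−(2))=1
  k=0: (−1)^3·75.8947/(12)·0.9983^3·0.0589^3 = -0.001282
  k=1: (−1)^4·75.8947/(24)·0.9983^1·0.0589^5 = +0.000002
d^3_{2,-1}(0.1178) = -0.001282 +0.000002 = -0.001280

d=-0.0013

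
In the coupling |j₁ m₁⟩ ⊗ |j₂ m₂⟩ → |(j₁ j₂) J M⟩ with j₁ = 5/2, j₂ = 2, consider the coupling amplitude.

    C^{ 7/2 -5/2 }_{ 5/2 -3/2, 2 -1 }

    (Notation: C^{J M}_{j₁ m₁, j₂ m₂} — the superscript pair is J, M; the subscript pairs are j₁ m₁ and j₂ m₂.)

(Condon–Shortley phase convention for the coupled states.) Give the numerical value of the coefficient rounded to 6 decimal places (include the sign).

-0.125988  (= −√(1/63))

triangle: 1!·4!·3!/9! = 144/362880
(j±m)!: 1!·4!·1!·3!·1!·6! = 103680
prefactor² = (2J+1)·Δ·N² = 2304/7
  k=0: +1/(0!·1!·4!·1!·0!·2!) = 1/48
  k=1: −1/(1!·0!·3!·0!·1!·3!) = -1/36
Σ = -1/144  ⇒  CG² = 2304/7·(-1/144)² = 1/63
CG = −√(1/63) = -0.125988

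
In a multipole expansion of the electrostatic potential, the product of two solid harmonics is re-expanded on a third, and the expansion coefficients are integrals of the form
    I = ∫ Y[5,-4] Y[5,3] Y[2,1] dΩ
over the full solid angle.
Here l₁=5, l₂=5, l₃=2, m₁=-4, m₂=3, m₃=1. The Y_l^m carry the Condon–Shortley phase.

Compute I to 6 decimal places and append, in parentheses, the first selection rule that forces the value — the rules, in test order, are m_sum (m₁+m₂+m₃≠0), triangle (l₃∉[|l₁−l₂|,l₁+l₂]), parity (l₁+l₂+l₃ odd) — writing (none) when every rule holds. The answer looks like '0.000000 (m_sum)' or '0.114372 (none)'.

0.196098 (none)

Checks pass: Σm=0; 12 even; l₃=2∈[0,10].
(2·5+1)(2·5+1)(2·2+1) = 605
Δ: 8! 2! 2! / 13! → 1/38610
sum: t=3:−1/2880 t=4:+1/576 t=5:−1/2880 = 1/960
3j²(5 5 2; 0 0 0) = Δ·Π!·Σ² = 10/429  (sign +1)
sum: t=7:−1/10080 t=8:+1/80640 = -1/11520
3j²(5 5 2; -4 3 1) = Δ·Π!·Σ² = 49/1430  (sign +1)
combine: 4πI² = 605·10/429·49/1430 = 245/507
take √, sign +1: I = 0.19609844
No selection rule forces the value: the integral is nonzero (none).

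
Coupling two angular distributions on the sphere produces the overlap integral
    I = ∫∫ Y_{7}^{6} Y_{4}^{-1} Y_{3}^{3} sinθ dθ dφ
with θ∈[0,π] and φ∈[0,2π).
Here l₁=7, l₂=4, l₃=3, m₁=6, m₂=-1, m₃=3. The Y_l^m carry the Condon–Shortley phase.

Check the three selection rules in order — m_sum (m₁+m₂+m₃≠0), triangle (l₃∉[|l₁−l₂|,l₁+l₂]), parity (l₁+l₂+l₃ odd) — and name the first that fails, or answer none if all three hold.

m_sum

m₁+m₂+m₃ = 6 − 1 + 3 = 8  ✗
triangle: |7−4|=3 ≤ l₃=3 ≤ 7+4=11
parity: l₁+l₂+l₃ = 14 is even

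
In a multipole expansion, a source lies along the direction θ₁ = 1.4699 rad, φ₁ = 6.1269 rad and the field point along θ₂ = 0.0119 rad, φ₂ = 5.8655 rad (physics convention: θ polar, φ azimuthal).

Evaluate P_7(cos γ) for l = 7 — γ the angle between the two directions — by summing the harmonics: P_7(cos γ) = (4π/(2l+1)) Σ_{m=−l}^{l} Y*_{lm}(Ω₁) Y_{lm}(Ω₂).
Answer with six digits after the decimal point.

Summing Y*_{l m}(θ₁,φ₁)·Y_{l m}(θ₂,φ₂) over m ∈ [−7, 7]; prefactor 4π/(2·7+1) = 0.837758:
  m=-7: Y*=(0.221441, -0.428693)  Y=(-0.000000, 0.000000)  product (-0.000000, 0.000000)
  m=-6: Y*=(0.108137, -0.147356)  Y=(-0.000000, 0.000000)  product (0.000000, 0.000000)
  m=-5: Y*=(-0.220438, 0.218694)  Y=(-0.000000, 0.000000)  product (-0.000000, -0.000000)
  m=-4: Y*=(-0.168440, 0.121563)  Y=(-0.000000, 0.000000)  product (-0.000000, -0.000000)
  m=-3: Y*=(0.227936, -0.115456)  Y=(0.000005, 0.000014)  product (0.000003, 0.000003)
  m=-2: Y*=(0.206307, -0.066671)  Y=(0.000713, 0.000788)  product (0.000200, 0.000115)
  m=-1: Y*=(-0.231064, 0.036409)  Y=(0.044421, 0.019714)  product (-0.010982, -0.002938)
  m=+0: Y*=(-0.219235, -0.000000)  Y=(1.090383, 0.000000)  product (-0.239050, -0.000000)
  m=+1: Y*=(0.231064, 0.036409)  Y=(-0.044421, 0.019714)  product (-0.010982, 0.002938)
  m=+2: Y*=(0.206307, 0.066671)  Y=(0.000713, -0.000788)  product (0.000200, -0.000115)
  m=+3: Y*=(-0.227936, -0.115456)  Y=(-0.000005, 0.000014)  product (0.000003, -0.000003)
  m=+4: Y*=(-0.168440, -0.121563)  Y=(-0.000000, -0.000000)  product (-0.000000, 0.000000)
  m=+5: Y*=(0.220438, 0.218694)  Y=(0.000000, 0.000000)  product (-0.000000, 0.000000)
  m=+6: Y*=(0.108137, 0.147356)  Y=(-0.000000, -0.000000)  product (0.000000, -0.000000)
  m=+7: Y*=(-0.221441, -0.428693)  Y=(0.000000, 0.000000)  product (-0.000000, -0.000000)
Σ over m = (-0.260609, -0.000000); ×(4π/15) → (-0.218327, -0.000000). Real part: -0.218327

-0.218327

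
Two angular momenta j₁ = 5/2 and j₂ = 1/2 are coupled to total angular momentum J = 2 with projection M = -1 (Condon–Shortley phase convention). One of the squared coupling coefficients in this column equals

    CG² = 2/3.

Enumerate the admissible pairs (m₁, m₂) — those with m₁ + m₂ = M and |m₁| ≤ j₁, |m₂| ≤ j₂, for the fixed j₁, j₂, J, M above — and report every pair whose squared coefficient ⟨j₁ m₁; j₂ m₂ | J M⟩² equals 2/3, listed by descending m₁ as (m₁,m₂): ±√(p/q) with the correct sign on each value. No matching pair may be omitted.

(-3/2,1/2): −√(2/3)

Admissible pairs with m₁+m₂ = M = -1: (-3/2,1/2), (-1/2,-1/2)
  (m₁,m₂)=(-1/2,-1/2): CG² = 1/3, CG = +√(1/3)
  (m₁,m₂)=(-3/2,1/2): CG² = 2/3, CG = −√(2/3)   ← matches the target
Pairs with CG² = 2/3: (-3/2,1/2): −√(2/3)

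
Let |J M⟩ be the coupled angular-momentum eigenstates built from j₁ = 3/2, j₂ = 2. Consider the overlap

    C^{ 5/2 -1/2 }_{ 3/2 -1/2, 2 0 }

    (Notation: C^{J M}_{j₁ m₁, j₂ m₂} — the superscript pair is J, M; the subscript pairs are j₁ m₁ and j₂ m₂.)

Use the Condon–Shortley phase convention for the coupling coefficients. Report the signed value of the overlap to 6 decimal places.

-0.292770  (= −√(3/35))

j₁+j₂−J=1  J+j₁−j₂=2  J−j₁+j₂=3  j₁+j₂+J+1=7
(j₁±m₁, j₂±m₂, J±M) = (1,2,2,2,2,3)
P² = 48/35
sum k=0..1:
  [0] +1/4 = 1/4
  [1] −1/2 = -1/2
S = -1/4
C² = P²·S² = 3/35 ; C = -0.292770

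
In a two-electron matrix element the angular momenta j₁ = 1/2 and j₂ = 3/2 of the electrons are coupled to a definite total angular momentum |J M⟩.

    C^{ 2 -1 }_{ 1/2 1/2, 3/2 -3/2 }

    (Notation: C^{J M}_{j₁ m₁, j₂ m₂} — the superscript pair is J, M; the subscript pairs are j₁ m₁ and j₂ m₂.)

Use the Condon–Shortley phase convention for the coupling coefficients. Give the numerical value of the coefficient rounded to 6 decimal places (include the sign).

triangle: 0!×1!×3!/5! = 6/120
(j±m)!: 1!×0!×0!×3!×1!×3! = 36
prefactor² = (2J+1)×Δ×N² = 9
  k=0: +1/(0!×0!×0!×0!×1!×3!) = 1/6
Σ = 1/6  ⇒  CG² = 9×(1/6)² = 1/4
CG = +√(1/4) = +0.500000

+√(1/4) = +0.500000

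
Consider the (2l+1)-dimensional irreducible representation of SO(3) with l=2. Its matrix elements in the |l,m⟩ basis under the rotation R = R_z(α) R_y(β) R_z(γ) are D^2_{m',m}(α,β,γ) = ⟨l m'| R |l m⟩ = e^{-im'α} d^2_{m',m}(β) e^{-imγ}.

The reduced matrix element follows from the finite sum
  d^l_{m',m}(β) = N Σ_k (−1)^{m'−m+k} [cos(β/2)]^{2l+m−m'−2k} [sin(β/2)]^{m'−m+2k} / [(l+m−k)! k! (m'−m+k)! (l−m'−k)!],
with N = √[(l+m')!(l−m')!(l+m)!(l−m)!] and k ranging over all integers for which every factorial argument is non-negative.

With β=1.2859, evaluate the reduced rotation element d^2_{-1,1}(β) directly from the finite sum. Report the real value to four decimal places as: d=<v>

d^2_{-1,1}(β=1.2859) via the finite sum:
Half-angle: c=0.800331, s=0.599559. N=√(1·6·6·1)=6.000000
Admissible k: 2..3 (factorial args all ≥0)
  k=2: (−1)^0·6.0000/(2)·0.8003^2·0.5996^2 = +0.690755
  k=3: (−1)^1·6.0000/(6)·0.8003^0·0.5996^4 = -0.129219
d^2_{-1,1}(1.2859) = +0.690755 -0.129219 = +0.561535

d=0.5615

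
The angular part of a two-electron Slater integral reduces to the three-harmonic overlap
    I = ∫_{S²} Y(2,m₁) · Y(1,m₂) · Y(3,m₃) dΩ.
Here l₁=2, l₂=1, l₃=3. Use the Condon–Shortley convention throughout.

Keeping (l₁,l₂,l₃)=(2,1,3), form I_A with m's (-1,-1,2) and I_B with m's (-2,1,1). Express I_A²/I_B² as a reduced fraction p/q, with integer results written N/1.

10/1

l's match ⇒ only the (l;m) 3-j factors differ between A and B.
A: triangle coeff Δ(2,1,3) = 1/105; Σ_t [0,0]: t=0:+1/12 = 1/12; (3j)²=2/21 [(2 1 3; -1 -1 2)], sign=-1
B: triangle coeff Δ(2,1,3) = 1/105; Σ_t [0,0]: t=0:+1/48 = 1/48; (3j)²=1/105 [(2 1 3; -2 1 1)], sign=+1
I_A²/I_B² = (2/21)/(1/105) = 10/1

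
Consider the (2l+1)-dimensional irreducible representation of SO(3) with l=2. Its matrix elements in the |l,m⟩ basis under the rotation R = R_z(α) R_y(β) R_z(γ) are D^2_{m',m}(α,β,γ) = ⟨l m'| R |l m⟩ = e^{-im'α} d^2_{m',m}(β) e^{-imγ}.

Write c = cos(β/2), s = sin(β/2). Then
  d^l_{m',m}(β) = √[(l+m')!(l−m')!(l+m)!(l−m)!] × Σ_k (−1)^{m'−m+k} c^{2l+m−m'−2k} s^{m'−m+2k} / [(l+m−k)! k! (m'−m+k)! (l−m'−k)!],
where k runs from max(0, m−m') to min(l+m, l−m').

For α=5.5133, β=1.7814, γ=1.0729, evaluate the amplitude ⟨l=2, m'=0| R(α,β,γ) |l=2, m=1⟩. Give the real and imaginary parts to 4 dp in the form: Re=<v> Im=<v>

First d^2_{0,1}(β=1.7814), then the phase factors e^{-i(0)α} and e^{-i(1)γ}:
Half-angle: c=0.628868, s=0.777512. N=√(2·2·6·1)=4.898979
The bounds max(0,m−m')=1 and min(l+m,l−m')=2 give 2 terms
  k=1: (−1)^0·4.8990/(2)·0.6289^3·0.7775^1 = +0.473654
  k=2: (−1)^1·4.8990/(2)·0.6289^1·0.7775^3 = -0.724030
d^2_{0,1}(1.7814) = +0.473654 -0.724030 = -0.250376
Phases: e^{-i·(0)·5.5133}=+1.000000+0.000000i, e^{-i·(1)·1.0729}=+0.477578-0.878589i ⇒ D=-0.119574+0.219978i

Re=-0.1196 Im=0.2200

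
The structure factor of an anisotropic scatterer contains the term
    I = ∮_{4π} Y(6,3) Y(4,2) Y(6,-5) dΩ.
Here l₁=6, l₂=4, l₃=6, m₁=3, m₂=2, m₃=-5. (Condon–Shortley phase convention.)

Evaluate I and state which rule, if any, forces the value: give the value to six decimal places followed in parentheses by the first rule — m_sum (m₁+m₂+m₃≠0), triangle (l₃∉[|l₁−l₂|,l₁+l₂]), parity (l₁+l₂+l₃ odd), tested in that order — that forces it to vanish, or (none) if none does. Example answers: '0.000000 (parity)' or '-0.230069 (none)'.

Rules hold: Σm=0, L=16 even, 2≤6≤10.
N = 13·9·13 = 1521
Δ = 4!·8!·4!/17! = 1/15315300
Racah Σ t=0..4: t=0:+1/829440 t=1:−1/25920 t=2:+1/9216 t=3:−1/25920 t=4:+1/829440 = 7/207360
⇒ 3j(6 4 6; 0 0 0)² = 28/2431, sgn +1
Racah Σ t=2..3: t=2:+1/483840 t=3:−1/1451520 = 1/725760
⇒ 3j(6 4 6; 3 2 -5)² = 24/1547, sgn -1
4πI² = N·(3j₀)²·(3jₘ)² = 864/3179
I = -1·√(0.271784/4π) = -0.14706410
No selection rule forces the value: the integral is nonzero (none).

-0.147064 (none)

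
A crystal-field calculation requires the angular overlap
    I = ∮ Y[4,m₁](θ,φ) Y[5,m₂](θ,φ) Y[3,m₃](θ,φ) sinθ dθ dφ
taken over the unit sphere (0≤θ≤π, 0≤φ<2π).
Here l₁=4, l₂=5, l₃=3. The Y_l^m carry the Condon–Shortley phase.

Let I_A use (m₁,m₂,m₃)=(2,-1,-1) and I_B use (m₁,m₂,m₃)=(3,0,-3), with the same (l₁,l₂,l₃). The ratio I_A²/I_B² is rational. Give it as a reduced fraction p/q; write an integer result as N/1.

l's match ⇒ only the (l;m) 3-j factors differ between A and B.
A: triangle coeff Δ(4,5,3) = 1/180180; Σ_t [0,2]: t=0:+1/34560 t=1:−1/720 t=2:+1/384 = 43/34560; (3j)²=1849/180180 [(4 5 3; 2 -1 -1)], sign=+1
B: triangle coeff Δ(4,5,3) = 1/180180; Σ_t [1,1]: t=1:−1/5760 = -1/5760; (3j)²=5/572 [(4 5 3; 3 0 -3)], sign=-1
I_A²/I_B² = (1849/180180)/(5/572) = 1849/1575

1849/1575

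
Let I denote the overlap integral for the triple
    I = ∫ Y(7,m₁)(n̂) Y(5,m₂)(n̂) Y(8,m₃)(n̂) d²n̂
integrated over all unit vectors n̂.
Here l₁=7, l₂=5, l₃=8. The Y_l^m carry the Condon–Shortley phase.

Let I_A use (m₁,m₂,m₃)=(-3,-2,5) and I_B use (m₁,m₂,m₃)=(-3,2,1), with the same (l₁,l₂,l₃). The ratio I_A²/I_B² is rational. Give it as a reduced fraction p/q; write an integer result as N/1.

16016/5041

Same 7,5,8: normalisation and zero-m 3j drop out of the ratio.
A: Δ: 4! 10! 6! / 21! → 1/814773960; sum: t=0:+1/3135283200 t=1:−1/104509440 t=2:+1/38707200 t=3:−1/130636800 = 1/111974400; 3j²(7 5 8; -3 -2 5) = Δ·Π!·Σ² = 28/2907  (sign -1)
B: Δ: 4! 10! 6! / 21! → 1/814773960; sum: t=1:−1/1567641600 t=2:+1/38707200 t=3:−1/8709120 t=4:+1/14929920 = -71/3135283200; 3j²(7 5 8; -3 2 1) = Δ·Π!·Σ² = 5041/1662804  (sign +1)
I_A²/I_B² = (28/2907)/(5041/1662804) = 16016/5041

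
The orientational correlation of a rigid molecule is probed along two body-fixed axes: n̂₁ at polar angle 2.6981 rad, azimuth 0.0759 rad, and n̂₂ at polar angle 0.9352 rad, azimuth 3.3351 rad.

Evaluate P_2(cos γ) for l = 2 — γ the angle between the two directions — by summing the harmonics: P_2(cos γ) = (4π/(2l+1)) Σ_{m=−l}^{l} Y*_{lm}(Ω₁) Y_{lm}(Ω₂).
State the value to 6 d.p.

0.659338

Addition theorem: P_2(cos γ) = (4π/5) Σ_m Y*_{lm}(Ω₁) Y_{lm}(Ω₂), m = −2…2:
  m=-2: (+0.070305+0.010755i) × (+0.231640-0.094409i) = +0.017301-0.004146i  (running Σ = +0.017301-0.004146i)
  m=-1: (-0.298566-0.022705i) × (-0.362179+0.070972i) = +0.109746-0.012967i  (running Σ = +0.127046-0.017113i)
  m=0: (+0.456570-0.000000i) × (+0.018068+0.000000i) = +0.008249+0.000000i  (running Σ = +0.135296-0.017113i)
  m=1: (+0.298566-0.022705i) × (+0.362179+0.070972i) = +0.109746+0.012967i  (running Σ = +0.245042-0.004146i)
  m=2: (+0.070305-0.010755i) × (+0.231640+0.094409i) = +0.017301+0.004146i  (running Σ = +0.262342+0.000000i)
Total Σ_m = +0.262342+0.000000i. Multiply by 2.513274: +0.659338+0.000000i. P_2(cos γ) = 0.659338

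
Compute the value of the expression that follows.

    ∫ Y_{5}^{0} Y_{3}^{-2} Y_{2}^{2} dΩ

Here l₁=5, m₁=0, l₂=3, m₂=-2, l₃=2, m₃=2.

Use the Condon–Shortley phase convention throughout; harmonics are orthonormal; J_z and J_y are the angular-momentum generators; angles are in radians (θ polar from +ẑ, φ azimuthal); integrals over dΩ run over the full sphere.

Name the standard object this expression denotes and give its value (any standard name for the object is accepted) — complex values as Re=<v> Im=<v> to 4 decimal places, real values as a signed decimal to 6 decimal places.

Gaunt coefficient, +0.053579

This is a Gaunt coefficient — the integral of a triple product of spherical harmonics over the sphere.
Checks pass: Σm=0; 10 even; l₃=2∈[2,8].
(2·5+1)(2·3+1)(2·2+1) = 385
Δ: 6! 4! 0! / 11! → 1/2310
sum: t=3:−1/144 = -1/144
3j²(5 3 2; 0 0 0) = Δ·Π!·Σ² = 10/231  (sign -1)
sum: t=1:−1/2880 = -1/2880
3j²(5 3 2; 0 -2 2) = Δ·Π!·Σ² = 1/462  (sign -1)
combine: 4πI² = 385·10/231·1/462 = 25/693
take √, sign +1: I = 0.05357948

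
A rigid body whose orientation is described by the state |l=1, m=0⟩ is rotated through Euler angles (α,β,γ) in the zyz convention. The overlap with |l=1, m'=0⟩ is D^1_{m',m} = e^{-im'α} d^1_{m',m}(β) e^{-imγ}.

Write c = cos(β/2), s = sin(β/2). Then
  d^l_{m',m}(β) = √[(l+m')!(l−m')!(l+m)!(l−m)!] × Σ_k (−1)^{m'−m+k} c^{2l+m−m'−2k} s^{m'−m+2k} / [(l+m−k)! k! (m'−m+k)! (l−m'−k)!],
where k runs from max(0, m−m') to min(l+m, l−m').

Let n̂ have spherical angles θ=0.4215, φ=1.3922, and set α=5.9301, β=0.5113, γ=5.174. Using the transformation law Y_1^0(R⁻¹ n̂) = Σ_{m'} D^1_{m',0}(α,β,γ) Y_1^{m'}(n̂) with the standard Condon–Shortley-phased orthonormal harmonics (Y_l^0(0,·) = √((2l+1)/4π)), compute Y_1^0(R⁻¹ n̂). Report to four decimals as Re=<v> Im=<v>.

Need the full column D^1_{m',0} for m'=−1..1 at α=5.9301, β=0.5113, γ=5.1740.
cos(β/2)=0.967499, sin(β/2)=0.252874
d^1_{-1,0}: single k=1 term ⇒ +0.345995;  D = +0.324651-0.119643i
d^1_{0,0}: k∈[0..1] ⇒ +0.936055 -0.063945 = +0.872109;  D = +0.872109+0.000000i
d^1_{1,0}: single k=0 term ⇒ -0.345995;  D = -0.324651-0.119643i
Y_1^{m'}(θ=0.4215,φ=1.3922) and Σ D·Y over m':
  (+0.3247-0.1196i)·(+0.0251-0.1391i)  (+0.8721+0.0000i)·(+0.4458+0.0000i)  (-0.3247-0.1196i)·(-0.0251-0.1391i)
Y_1^0(R⁻¹ n̂) = +0.371839+0.000000i

Re=0.3718 Im=0.0000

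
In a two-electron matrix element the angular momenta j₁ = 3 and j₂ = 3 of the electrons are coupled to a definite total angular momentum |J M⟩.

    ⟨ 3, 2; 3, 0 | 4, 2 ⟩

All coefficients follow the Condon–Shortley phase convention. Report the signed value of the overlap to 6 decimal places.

j₁+j₂−J=2  J+j₁−j₂=4  J−j₁+j₂=4  j₁+j₂+J+1=11
(j₁±m₁, j₂±m₂, J±M) = (5,1,3,3,6,2)
P² = 124416/77
sum k=0..1:
  [0] +1/72 = 1/72
  [1] −1/96 = -1/96
S = 1/288
C² = P²·S² = 3/154 ; C = +0.139573

+0.139573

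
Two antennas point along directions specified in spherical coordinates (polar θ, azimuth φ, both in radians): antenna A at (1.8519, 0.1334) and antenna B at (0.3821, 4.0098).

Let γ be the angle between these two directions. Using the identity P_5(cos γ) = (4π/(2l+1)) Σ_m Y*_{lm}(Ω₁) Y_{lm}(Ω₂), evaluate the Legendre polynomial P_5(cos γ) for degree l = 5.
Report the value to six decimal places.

Expand P_5 via completeness: Σ_{m} conj(Y_{5,m}) at Ω₁ times Y_{5,m} at Ω₂ —
  m=-5: (0.298497, 0.235031) × (0.001214, -0.003117) = (0.001095, -0.000645)  (running Σ = (0.001095, -0.000645))
  m=-4: (-0.298682, -0.176450) × (-0.024894, 0.008561) = (0.008946, 0.001835)  (running Σ = (0.010041, 0.001190))
  m=-3: (-0.086844, -0.036737) × (0.103998, 0.061912) = (-0.006757, -0.009197)  (running Σ = (0.003284, -0.008007))
  m=-2: (0.321969, 0.087999) × (-0.057055, -0.341342) = (0.011668, -0.114922)  (running Σ = (0.014952, -0.122929))
  m=-1: (0.014316, 0.001921) × (-0.348275, 0.411320) = (-0.005776, 0.005220)  (running Σ = (0.009175, -0.117710))
  m=0: (-0.323983, -0.000000) × (0.155395, 0.000000) = (-0.050345, -0.000000)  (running Σ = (-0.041170, -0.117710))
  m=1: (-0.014316, 0.001921) × (0.348275, 0.411320) = (-0.005776, -0.005220)  (running Σ = (-0.046946, -0.122929))
  m=2: (0.321969, -0.087999) × (-0.057055, 0.341342) = (0.011668, 0.114922)  (running Σ = (-0.035278, -0.008007))
  m=3: (0.086844, -0.036737) × (-0.103998, 0.061912) = (-0.006757, 0.009197)  (running Σ = (-0.042035, 0.001190))
  m=4: (-0.298682, 0.176450) × (-0.024894, -0.008561) = (0.008946, -0.001835)  (running Σ = (-0.033089, -0.000645))
  m=5: (-0.298497, 0.235031) × (-0.001214, -0.003117) = (0.001095, 0.000645)  (running Σ = (-0.031994, -0.000000))
Σ over m = (-0.031994, -0.000000); ×(4π/11) → (-0.036550, -0.000000). Real part: -0.036550

-0.036550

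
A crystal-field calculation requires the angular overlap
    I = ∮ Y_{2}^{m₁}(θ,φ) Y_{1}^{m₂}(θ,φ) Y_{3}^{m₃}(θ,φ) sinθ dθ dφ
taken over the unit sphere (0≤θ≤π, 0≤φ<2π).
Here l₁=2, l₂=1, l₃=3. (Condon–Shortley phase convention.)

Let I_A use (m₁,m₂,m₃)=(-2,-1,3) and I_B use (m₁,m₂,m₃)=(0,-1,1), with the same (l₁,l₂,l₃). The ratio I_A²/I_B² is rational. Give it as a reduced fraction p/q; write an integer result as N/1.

l's match ⇒ only the (l;m) 3-j factors differ between A and B.
A: triangle coeff Δ(2,1,3) = 1/105; Σ_t [0,0]: t=0:+1/48 = 1/48; (3j)²=1/7 [(2 1 3; -2 -1 3)], sign=+1
B: triangle coeff Δ(2,1,3) = 1/105; Σ_t [0,0]: t=0:+1/8 = 1/8; (3j)²=2/35 [(2 1 3; 0 -1 1)], sign=+1
I_A²/I_B² = (1/7)/(2/35) = 5/2

5/2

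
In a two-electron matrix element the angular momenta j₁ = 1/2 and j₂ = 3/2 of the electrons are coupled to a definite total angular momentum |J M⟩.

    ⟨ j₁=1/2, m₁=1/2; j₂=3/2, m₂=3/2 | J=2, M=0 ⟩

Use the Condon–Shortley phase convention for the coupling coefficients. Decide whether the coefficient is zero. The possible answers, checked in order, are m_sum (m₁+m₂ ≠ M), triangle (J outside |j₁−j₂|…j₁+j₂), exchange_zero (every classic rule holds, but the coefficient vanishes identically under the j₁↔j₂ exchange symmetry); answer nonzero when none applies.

m-sum: m₁+m₂ = 1/2+3/2 = 2, M = 0  ✗ ⇒ coefficient is 0

m_sum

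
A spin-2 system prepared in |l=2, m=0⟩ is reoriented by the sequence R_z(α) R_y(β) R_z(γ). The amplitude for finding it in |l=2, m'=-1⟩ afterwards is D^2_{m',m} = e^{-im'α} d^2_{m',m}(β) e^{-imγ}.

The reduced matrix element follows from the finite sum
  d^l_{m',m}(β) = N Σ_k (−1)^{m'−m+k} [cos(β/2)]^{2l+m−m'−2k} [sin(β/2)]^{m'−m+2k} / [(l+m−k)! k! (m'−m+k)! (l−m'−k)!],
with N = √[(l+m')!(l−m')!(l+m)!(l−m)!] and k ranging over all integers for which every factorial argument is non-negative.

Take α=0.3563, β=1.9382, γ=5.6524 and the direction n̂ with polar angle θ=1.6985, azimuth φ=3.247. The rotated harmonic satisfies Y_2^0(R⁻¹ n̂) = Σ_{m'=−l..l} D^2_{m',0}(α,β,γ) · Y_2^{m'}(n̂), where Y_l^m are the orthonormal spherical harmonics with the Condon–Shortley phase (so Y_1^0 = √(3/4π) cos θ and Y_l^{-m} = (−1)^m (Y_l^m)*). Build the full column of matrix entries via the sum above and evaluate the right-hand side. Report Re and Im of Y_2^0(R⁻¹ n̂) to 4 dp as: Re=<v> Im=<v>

Re=0.3697 Im=0.0000

Need the full column D^2_{m',0} for m'=−2..2 at α=0.3563, β=1.9382, γ=5.6524.
cos(β/2)=0.566042, sin(β/2)=0.824377
d^2_{-2,0}: single k=2 term ⇒ +0.533364;  D = +0.403578+0.348715i
d^2_{-1,0}: k∈[1..2] ⇒ +0.366224 -0.776785 = -0.410562;  D = -0.384776-0.143208i
d^2_{0,0}: k∈[0..2] ⇒ +0.102658 -0.870980 +0.461852 = -0.306470;  D = -0.306470+0.000000i
d^2_{1,0}: k∈[0..1] ⇒ -0.366224 +0.776785 = +0.410562;  D = +0.384776-0.143208i
d^2_{2,0}: single k=0 term ⇒ +0.533364;  D = +0.403578-0.348715i
Y_2^{m'}(θ=1.6985,φ=3.247) and Σ D·Y over m':
  (+0.4036+0.3487i)·(+0.3716-0.0795i)  (-0.3848-0.1432i)·(+0.0970-0.0103i)  (-0.3065+0.0000i)·(-0.3000+0.0000i)  (+0.3848-0.1432i)·(-0.0970-0.0103i)  (+0.4036-0.3487i)·(+0.3716+0.0795i)
Y_2^0(R⁻¹ n̂) = +0.369727+0.000000i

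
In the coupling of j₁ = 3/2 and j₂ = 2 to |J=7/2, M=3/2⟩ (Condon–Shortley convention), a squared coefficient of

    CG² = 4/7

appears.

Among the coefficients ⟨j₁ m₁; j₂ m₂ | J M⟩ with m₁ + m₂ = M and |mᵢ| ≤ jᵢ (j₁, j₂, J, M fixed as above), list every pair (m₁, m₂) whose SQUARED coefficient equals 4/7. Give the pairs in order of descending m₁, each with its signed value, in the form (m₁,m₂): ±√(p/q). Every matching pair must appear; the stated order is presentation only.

(1/2,1): +√(4/7)

Admissible pairs with m₁+m₂ = M = 3/2: (-1/2,2), (1/2,1), (3/2,0)
  (m₁,m₂)=(3/2,0): CG² = 2/7, CG = +√(2/7)
  (m₁,m₂)=(1/2,1): CG² = 4/7, CG = +√(4/7)   ← matches the target
  (m₁,m₂)=(-1/2,2): CG² = 1/7, CG = +√(1/7)
Pairs with CG² = 4/7: (1/2,1): +√(4/7)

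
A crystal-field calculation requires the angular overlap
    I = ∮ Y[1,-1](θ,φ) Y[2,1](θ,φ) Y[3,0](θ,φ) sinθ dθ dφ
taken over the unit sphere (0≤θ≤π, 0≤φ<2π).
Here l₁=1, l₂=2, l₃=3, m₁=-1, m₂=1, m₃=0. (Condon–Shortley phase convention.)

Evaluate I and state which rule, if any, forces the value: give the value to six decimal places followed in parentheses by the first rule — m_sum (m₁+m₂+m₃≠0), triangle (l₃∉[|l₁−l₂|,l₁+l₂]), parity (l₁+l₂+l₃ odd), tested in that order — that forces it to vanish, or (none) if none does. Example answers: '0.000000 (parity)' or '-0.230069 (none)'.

0.143048 (none)

Checks pass: Σm=0; 6 even; l₃=3∈[1,3].
(2·1+1)(2·2+1)(2·3+1) = 105
Δ: 0! 2! 4! / 7! → 1/105
sum: t=0:+1/4 = 1/4
3j²(1 2 3; 0 0 0) = Δ·Π!·Σ² = 3/35  (sign -1)
sum: t=0:+1/12 = 1/12
3j²(1 2 3; -1 1 0) = Δ·Π!·Σ² = 1/35  (sign -1)
combine: 4πI² = 105·3/35·1/35 = 9/35
take √, sign +1: I = 0.14304817
No selection rule forces the value: the integral is nonzero (none).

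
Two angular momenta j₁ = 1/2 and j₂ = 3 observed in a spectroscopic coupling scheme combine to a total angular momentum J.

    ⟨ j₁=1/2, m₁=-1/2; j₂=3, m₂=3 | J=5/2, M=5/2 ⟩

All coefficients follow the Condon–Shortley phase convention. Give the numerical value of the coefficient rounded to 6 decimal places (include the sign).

triangle: 1!×0!×5!/7! = 120/5040
(j±m)!: 0!×1!×6!×0!×5!×0! = 86400
prefactor² = (2J+1)×Δ×N² = 86400/7
  k=1: −1/(1!×0!×0!×5!×0!×0!) = -1/120
Σ = -1/120  ⇒  CG² = 86400/7×(-1/120)² = 6/7
CG = −√(6/7) = -0.925820

−√(6/7) ≈ -0.925820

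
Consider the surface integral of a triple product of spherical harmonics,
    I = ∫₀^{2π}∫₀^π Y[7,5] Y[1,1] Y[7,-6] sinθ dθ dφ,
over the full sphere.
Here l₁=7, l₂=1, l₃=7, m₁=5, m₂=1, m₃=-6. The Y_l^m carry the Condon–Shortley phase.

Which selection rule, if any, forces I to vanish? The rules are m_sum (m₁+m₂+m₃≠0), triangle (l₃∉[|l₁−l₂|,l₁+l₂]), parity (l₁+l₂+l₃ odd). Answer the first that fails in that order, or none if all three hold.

azimuthal sum: 5 + 1 − 6 = 0  ✓
6 ≤ 7 ≤ 8 (triangle on l)  ✓
L = 7 + 1 + 7 = 15 (odd)  ✗

parity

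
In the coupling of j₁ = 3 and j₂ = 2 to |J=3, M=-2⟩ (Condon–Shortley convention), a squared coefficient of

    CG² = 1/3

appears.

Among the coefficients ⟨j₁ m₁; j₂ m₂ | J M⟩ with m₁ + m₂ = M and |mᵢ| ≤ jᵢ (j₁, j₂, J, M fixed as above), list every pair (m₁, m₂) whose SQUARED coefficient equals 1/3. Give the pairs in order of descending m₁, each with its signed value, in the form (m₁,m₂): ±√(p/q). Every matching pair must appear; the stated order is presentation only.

(0,-2): +√(1/3)

Admissible pairs with m₁+m₂ = M = -2: (-3,1), (-2,0), (-1,-1), (0,-2)
  (m₁,m₂)=(0,-2): CG² = 1/3, CG = +√(1/3)   ← matches the target
  (m₁,m₂)=(-1,-1): CG² = 1/4, CG = −√(1/4)
  (m₁,m₂)=(-2,0): CG² = 0/1, CG = 0
  (m₁,m₂)=(-3,1): CG² = 5/12, CG = +√(5/12)
Pairs with CG² = 1/3: (0,-2): +√(1/3)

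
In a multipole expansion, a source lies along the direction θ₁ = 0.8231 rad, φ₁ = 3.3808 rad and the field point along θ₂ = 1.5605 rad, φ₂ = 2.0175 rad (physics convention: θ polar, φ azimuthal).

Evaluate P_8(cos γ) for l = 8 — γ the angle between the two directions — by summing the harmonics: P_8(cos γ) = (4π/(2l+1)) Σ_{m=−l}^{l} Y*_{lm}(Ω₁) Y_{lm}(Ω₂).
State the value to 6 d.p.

Addition theorem: P_8(cos γ) = (4π/17) Σ_m Y*_{lm}(Ω₁) Y_{lm}(Ω₂), m = −8…8:
  m=-8: (-0.014481+0.040567i) × (-0.467870+0.215730i) = -0.001976-0.022104i  (running Σ = -0.001976-0.022104i)
  m=-7: (+0.016532-0.158915i) × (+0.000311-0.021218i) = -0.003367-0.000400i  (running Σ = -0.005343-0.022504i)
  m=-6: (+0.046925+0.344053i) × (-0.336416-0.167252i) = +0.041757-0.123593i  (running Σ = +0.036414-0.146098i)
  m=-5: (-0.168817-0.429178i) × (+0.019784-0.015441i) = -0.009967-0.005884i  (running Σ = +0.026447-0.151982i)
  m=-4: (+0.161881+0.229671i) × (-0.072295-0.329449i) = +0.063962-0.069936i  (running Σ = +0.090409-0.221918i)
  m=-3: (+0.120716+0.105370i) × (+0.026237+0.006162i) = +0.002518+0.003508i  (running Σ = +0.092927-0.218409i)
  m=-2: (-0.335250-0.173860i) × (+0.201432-0.250428i) = -0.111070+0.048935i  (running Σ = -0.018143-0.169474i)
  m=-1: (+0.011499+0.002804i) × (+0.011989+0.025029i) = +0.000068+0.000321i  (running Σ = -0.018075-0.169153i)
  m=0: (+0.369781-0.000000i) × (+0.316824+0.000000i) = +0.117155+0.000000i  (running Σ = +0.099080-0.169153i)
  m=1: (-0.011499+0.002804i) × (-0.011989+0.025029i) = +0.000068-0.000321i  (running Σ = +0.099148-0.169474i)
  m=2: (-0.335250+0.173860i) × (+0.201432+0.250428i) = -0.111070-0.048935i  (running Σ = -0.011922-0.218409i)
  m=3: (-0.120716+0.105370i) × (-0.026237+0.006162i) = +0.002518-0.003508i  (running Σ = -0.009404-0.221918i)
  m=4: (+0.161881-0.229671i) × (-0.072295+0.329449i) = +0.063962+0.069936i  (running Σ = +0.054558-0.151982i)
  m=5: (+0.168817-0.429178i) × (-0.019784-0.015441i) = -0.009967+0.005884i  (running Σ = +0.044591-0.146098i)
  m=6: (+0.046925-0.344053i) × (-0.336416+0.167252i) = +0.041757+0.123593i  (running Σ = +0.086348-0.022504i)
  m=7: (-0.016532-0.158915i) × (-0.000311-0.021218i) = -0.003367+0.000400i  (running Σ = +0.082982-0.022104i)
  m=8: (-0.014481-0.040567i) × (-0.467870-0.215730i) = -0.001976+0.022104i  (running Σ = +0.081005-0.000000i)
Accumulated sum +0.081005-0.000000i; after 4π/(2l+1) scaling, +0.059879-0.000000i ⇒ P_8 = 0.059879

0.059879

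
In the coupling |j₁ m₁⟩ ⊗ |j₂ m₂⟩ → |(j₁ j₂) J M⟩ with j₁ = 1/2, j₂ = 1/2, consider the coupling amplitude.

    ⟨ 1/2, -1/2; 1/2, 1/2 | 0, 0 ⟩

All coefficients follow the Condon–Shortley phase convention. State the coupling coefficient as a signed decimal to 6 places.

−√(1/2) = -0.707107

triangle: 1!·0!·0!/2! = 1/2
(j±m)!: 0!·1!·1!·0!·0!·0! = 1
prefactor² = (2J+1)·Δ·N² = 1/2
  k=1: −1/(1!·0!·0!·0!·0!·0!) = -1
Σ = -1  ⇒  CG² = 1/2·(-1)² = 1/2
CG = −√(1/2) = -0.707107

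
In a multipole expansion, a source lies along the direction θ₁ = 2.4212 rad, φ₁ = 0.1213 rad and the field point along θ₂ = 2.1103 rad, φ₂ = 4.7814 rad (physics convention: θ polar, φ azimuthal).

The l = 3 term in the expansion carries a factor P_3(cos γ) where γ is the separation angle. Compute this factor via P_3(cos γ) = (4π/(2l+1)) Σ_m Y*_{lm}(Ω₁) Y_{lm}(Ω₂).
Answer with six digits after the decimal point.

Expand P_3 via completeness: Σ_{m} conj(Y_{3,m}) at Ω₁ times Y_{3,m} at Ω₂ —
  m=-3: (+0.111932+0.042631i) × (-0.054164-0.257870i) = +0.004931-0.031173i  (running Σ = +0.004931-0.031173i)
  m=-2: (-0.324459-0.080295i) × (+0.382782-0.053170i) = -0.128466-0.013484i  (running Σ = -0.123536-0.044657i)
  m=-1: (+0.386035+0.047057i) × (+0.006109+0.088377i) = -0.001801+0.034404i  (running Σ = -0.125336-0.010253i)
  m=0: (+0.049329-0.000000i) × (+0.322161+0.000000i) = +0.015892+0.000000i  (running Σ = -0.109444-0.010253i)
  m=1: (-0.386035+0.047057i) × (-0.006109+0.088377i) = -0.001801-0.034404i  (running Σ = -0.111245-0.044657i)
  m=2: (-0.324459+0.080295i) × (+0.382782+0.053170i) = -0.128466+0.013484i  (running Σ = -0.239711-0.031173i)
  m=3: (-0.111932+0.042631i) × (+0.054164-0.257870i) = +0.004931+0.031173i  (running Σ = -0.234780+0.000000i)
Total Σ_m = -0.234780+0.000000i. Multiply by 1.795196: -0.421477+0.000000i. P_3(cos γ) = -0.421477

-0.421477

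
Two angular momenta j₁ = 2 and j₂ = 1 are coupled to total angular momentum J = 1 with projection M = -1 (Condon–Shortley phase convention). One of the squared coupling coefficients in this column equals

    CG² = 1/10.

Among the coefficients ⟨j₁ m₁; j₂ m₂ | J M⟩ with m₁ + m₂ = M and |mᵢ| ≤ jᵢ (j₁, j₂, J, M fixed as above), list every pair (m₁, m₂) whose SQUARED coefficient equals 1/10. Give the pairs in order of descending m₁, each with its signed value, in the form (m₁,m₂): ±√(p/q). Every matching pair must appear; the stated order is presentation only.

(0,-1): +√(1/10)

Admissible pairs with m₁+m₂ = M = -1: (-2,1), (-1,0), (0,-1)
  (m₁,m₂)=(0,-1): CG² = 1/10, CG = +√(1/10)   ← matches the target
  (m₁,m₂)=(-1,0): CG² = 3/10, CG = −√(3/10)
  (m₁,m₂)=(-2,1): CG² = 3/5, CG = +√(3/5)
Pairs with CG² = 1/10: (0,-1): +√(1/10)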